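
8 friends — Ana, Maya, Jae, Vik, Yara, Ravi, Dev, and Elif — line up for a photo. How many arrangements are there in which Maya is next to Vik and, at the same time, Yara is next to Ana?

Treat {Maya,Vik} as one block (2 orders) and {Yara,Ana} as another (2 orders).
That leaves 6 units to arrange: 2 × 2 × 6! = 4 × 720 = 2880.

2880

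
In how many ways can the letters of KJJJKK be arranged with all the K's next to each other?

4

Treat the 3 copies of K as a single block. The multiset to arrange is then {KKK, J, J, J}, 4 items in all.
That gives (4)!/(3!) = 4 arrangements.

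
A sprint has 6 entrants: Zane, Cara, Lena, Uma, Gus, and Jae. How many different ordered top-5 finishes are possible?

720

There are 6 choices for 1st place, 5 for 2nd, and so on down to 2 for position 5.
That gives 6 × 5 × 4 × 3 × 2 = 720.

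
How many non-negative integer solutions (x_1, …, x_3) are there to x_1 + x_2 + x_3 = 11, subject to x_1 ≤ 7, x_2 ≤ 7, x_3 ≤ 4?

Without the upper bounds there are C(13,2) = 78 ways to split 11 among 3 variables.
Subtract solutions that violate a single cap (substitute x_i' = x_i − (cap_i+1)): x_1 ≥ 8 gives C(5,2) = 10; x_2 ≥ 8 gives C(5,2) = 10; x_3 ≥ 5 gives C(8,2) = 28. Together 48.
No two caps can be exceeded simultaneously, so the pair terms are all 0.
By inclusion–exclusion the count is 78 − 48 + 0 = 30.

30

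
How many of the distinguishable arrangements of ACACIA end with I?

10

With the last slot taken by I, it remains to arrange the other 5 letters (ACACA).
Those 5 letters have A appearing 3 times and C appearing twice, giving (5)!/(3!·2!) = 10.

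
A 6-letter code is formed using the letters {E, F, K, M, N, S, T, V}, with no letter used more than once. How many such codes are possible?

20160

This is a permutation of 6 out of 8: P(8,6) = 8!/2!.
That product is 8 × 7 × 6 × 5 × 4 × 3 = 20160.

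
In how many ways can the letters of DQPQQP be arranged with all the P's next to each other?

20

Treat the 2 copies of P as a single block. The multiset to arrange is then {PP, D, Q, Q, Q}, 5 items in all.
That gives (5)!/(3!) = 20 arrangements.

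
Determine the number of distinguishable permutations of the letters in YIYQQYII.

Letter multiplicities in YIYQQYII: I×3, Q×2, Y×3.
The number of distinct arrangements is 8!/(3!·3!·2!) = 40320/72 = 560.

560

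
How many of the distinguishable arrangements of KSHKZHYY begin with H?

1260

Fix H in the first position and arrange the remaining 7 letters.
Those 7 letters have K appearing twice and Y appearing twice, giving (7)!/(2!·2!) = 1260.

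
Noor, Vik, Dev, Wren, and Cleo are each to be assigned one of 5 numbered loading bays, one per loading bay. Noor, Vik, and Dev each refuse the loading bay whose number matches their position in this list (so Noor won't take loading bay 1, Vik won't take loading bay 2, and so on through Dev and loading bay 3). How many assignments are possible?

64

Let Aᵢ (for i ∈ {1, 2, 3}) be the placements that put person i in their forbidden loading bay. Any j of these fix j positions, leaving (5−j)! ways to fill the rest, and there are C(3,j) ways to pick which j.
By inclusion–exclusion, the number of valid placements is Σ_{j=0}^{3} (−1)^j C(3,j)·(5−j)!.
Computing: 120 − 72 + 18 − 2 = 64.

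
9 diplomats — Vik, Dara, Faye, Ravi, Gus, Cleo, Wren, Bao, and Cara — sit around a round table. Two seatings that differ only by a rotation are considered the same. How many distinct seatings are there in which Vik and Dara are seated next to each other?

10080

Glue Vik and Dara into a block (2 internal orders). Seating 8 units around a circle gives (7)! arrangements.
So 2 × (7)! = 2 × 5040 = 10080.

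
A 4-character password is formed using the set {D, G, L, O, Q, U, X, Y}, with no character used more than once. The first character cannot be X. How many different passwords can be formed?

1470

The first character has 8−1 = 7 choices (anything except X).
The remaining 3 characters are filled from the other 7 symbols without repetition: 7 × 6 × 5 = 210.
Total: 7 × 210 = 1470.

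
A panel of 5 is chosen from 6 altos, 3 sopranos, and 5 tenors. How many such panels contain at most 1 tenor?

756

Split by how many tenors are chosen (0 through 1).
Sum: C(5,0)·C(9,5) + C(5,1)·C(9,4) = 126 + 630 = 756.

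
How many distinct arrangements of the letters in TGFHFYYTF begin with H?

1680

With the first slot taken by H, it remains to arrange the other 8 letters (TGFFYYTF).
Those 8 letters have F appearing 3 times, T appearing twice, and Y appearing twice, giving (8)!/(3!·2!·2!) = 1680.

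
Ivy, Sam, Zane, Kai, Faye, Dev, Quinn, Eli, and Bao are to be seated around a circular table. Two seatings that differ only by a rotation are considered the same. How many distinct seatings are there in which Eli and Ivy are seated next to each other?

10080

Glue Eli and Ivy into a block (2 internal orders). Seating 8 units around a circle gives (7)! arrangements.
So 2 × (7)! = 2 × 5040 = 10080.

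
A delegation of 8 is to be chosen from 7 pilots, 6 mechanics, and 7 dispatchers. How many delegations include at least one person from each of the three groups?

120393

Total 8-person selections from all 20: C(20,8) = 125970.
Subtract selections that omit an entire group: no pilots → C(13,8) = 1287; no mechanics → C(14,8) = 3003; no dispatchers → C(13,8) = 1287.
Add back selections omitting two groups (i.e. drawn from a single group): C(7,8) + C(6,8) + C(7,8) = 0.
By inclusion–exclusion: 125970 − 5577 + 0 = 120393.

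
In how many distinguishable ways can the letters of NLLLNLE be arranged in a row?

105

The 7 letters of NLLLNLE have repeats: L appearing 4 times and N appearing twice.
So there are 7! / (4!·2!) = 105 distinguishable arrangements.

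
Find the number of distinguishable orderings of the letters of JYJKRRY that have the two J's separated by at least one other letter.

Total arrangements of JYJKRRY: 7!/(2!·2!·2!) = 630.
If the two J's are adjacent, glue them into one block, leaving 6 items to arrange: (6)!/(2!·2!) = 180 ways.
Subtracting, 630 − 180 = 450 arrangements keep the J's apart.

450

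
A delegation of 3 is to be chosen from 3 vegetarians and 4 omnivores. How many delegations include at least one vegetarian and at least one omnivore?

30

Unrestricted: C(7,3) = 35 ways to pick any 3 of the 7.
Selections missing a whole group: no vegetarians → C(4,3) = 4; no omnivores → C(3,3) = 1.
Both groups omitted at once is impossible, so 35 − 5 = 30.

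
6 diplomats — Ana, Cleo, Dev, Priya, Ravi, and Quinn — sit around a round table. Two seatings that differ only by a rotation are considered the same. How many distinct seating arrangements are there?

120

Fix one person's seat to break rotational symmetry; the remaining 5 people can be arranged in (5)! = 120 ways.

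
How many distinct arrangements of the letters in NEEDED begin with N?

With the first slot taken by N, it remains to arrange the other 5 letters (EEDED).
Those 5 letters have D appearing twice and E appearing 3 times, giving (5)!/(3!·2!) = 10.

10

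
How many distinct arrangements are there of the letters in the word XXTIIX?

The 6 letters of XXTIIX have repeats: I appearing twice and X appearing 3 times.
The number of distinct arrangements is 6!/(3!·2!) = 720/12 = 60.

60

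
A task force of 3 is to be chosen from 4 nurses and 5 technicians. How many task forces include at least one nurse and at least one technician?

70

With no constraint there are C(9,3) = 84 possible selections.
Subtract selections that omit an entire group: no nurses → C(5,3) = 10; no technicians → C(4,3) = 4.
Both groups omitted at once is impossible, so 84 − 14 = 70.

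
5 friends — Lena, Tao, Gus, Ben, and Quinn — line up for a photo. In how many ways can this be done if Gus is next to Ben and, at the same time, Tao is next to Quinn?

24

Treat {Gus,Ben} as one block (2 orders) and {Tao,Quinn} as another (2 orders).
That leaves 3 units to arrange: 2 × 2 × 3! = 4 × 6 = 24.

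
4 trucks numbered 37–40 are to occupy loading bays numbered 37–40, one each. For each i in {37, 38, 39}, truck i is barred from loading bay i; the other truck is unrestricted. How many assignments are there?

Let Aᵢ (for i ∈ {37, 38, 39}) be the placements that put truck i in its forbidden loading bay. Any j of these fix j positions, leaving (4−j)! ways to fill the rest, and there are C(3,j) ways to pick which j.
By inclusion–exclusion, the number of valid placements is Σ_{j=0}^{3} (−1)^j C(3,j)·(4−j)!.
Computing: 24 − 18 + 6 − 1 = 11.

11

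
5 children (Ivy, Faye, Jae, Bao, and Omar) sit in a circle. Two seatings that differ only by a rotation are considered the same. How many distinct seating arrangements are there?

24

Around a circle, 5 distinct people have 5!/5 = (4)! = 24 rotationally distinct seatings.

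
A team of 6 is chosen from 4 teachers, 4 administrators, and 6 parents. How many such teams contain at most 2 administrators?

Split by how many administrators are chosen (0 through 2).
Sum: C(4,0)·C(10,6) + C(4,1)·C(10,5) + C(4,2)·C(10,4) = 210 + 1008 + 1260 = 2478.

2478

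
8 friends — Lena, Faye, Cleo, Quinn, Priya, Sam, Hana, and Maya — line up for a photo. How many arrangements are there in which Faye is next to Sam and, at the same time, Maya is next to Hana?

Treat {Faye,Sam} as one block (2 orders) and {Maya,Hana} as another (2 orders).
That leaves 6 units to arrange: 2 × 2 × 6! = 4 × 720 = 2880.

2880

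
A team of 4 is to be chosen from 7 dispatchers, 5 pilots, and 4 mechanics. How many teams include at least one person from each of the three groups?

910

With no constraint there are C(16,4) = 1820 possible selections.
Subtract selections that omit an entire group: no dispatchers → C(9,4) = 126; no pilots → C(11,4) = 330; no mechanics → C(12,4) = 495.
Add back selections omitting two groups (i.e. drawn from a single group): C(7,4) + C(5,4) + C(4,4) = 41.
By inclusion–exclusion: 1820 − 951 + 41 = 910.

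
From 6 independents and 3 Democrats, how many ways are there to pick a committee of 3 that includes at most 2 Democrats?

Split by how many Democrats are chosen (0 through 2).
Sum: C(3,0)·C(6,3) + C(3,1)·C(6,2) + C(3,2)·C(6,1) = 20 + 45 + 18 = 83.

83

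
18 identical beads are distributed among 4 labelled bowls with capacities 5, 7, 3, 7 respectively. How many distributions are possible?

34

Without the upper bounds there are C(21,3) = 1330 ways to split 18 among 4 bowls.
Subtract solutions that violate a single cap (substitute x_i' = x_i − (cap_i+1)): x_1 ≥ 6 gives C(15,3) = 455; x_2 ≥ 8 gives C(13,3) = 286; x_3 ≥ 4 gives C(17,3) = 680; x_4 ≥ 8 gives C(13,3) = 286. Together 1707.
Add back pairs where two caps are both exceeded: 35 + 165 + 35 + 84 + 10 + 84 = 413.
Subtract triples: 1 + 0 + 1 + 0 = 2.
By inclusion–exclusion the count is 1330 − 1707 + 413 − 2 = 34.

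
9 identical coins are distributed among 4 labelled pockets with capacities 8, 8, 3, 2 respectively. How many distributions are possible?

Without the upper bounds there are C(12,3) = 220 ways to split 9 among 4 pockets.
Subtract solutions that violate a single cap (substitute x_i' = x_i − (cap_i+1)): x_1 ≥ 9 gives C(3,3) = 1; x_2 ≥ 9 gives C(3,3) = 1; x_3 ≥ 4 gives C(8,3) = 56; x_4 ≥ 3 gives C(9,3) = 84. Together 142.
Add back pairs where two caps are both exceeded: 0 + 0 + 0 + 0 + 0 + 10 = 10.
By inclusion–exclusion the count is 220 − 142 + 10 = 88.

88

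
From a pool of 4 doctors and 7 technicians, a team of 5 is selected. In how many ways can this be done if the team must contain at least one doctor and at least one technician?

441

Total 5-person selections from all 11: C(11,5) = 462.
Selections missing a whole group: no doctors → C(7,5) = 21; no technicians → C(4,5) = 0.
Both groups omitted at once is impossible, so 462 − 21 = 441.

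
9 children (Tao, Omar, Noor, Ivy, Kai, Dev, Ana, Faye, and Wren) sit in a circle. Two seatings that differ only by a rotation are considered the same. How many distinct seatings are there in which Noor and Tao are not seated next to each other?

Without the restriction there are (8)! = 40320 seatings.
Seatings with Noor beside Tao: treat them as a block with 2 internal orders, giving 2 × (7)! = 10080.
Subtracting, 40320 − 10080 = 30240.

30240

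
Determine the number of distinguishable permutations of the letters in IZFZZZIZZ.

Letter multiplicities in IZFZZZIZZ: F×1, I×2, Z×6.
Dividing 9! = 362880 by 6!·2! = 1440 for the repeated letters gives 252.

252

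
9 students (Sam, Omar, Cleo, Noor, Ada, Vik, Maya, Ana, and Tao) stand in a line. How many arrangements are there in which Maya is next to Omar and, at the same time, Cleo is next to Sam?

Treat {Maya,Omar} as one block (2 orders) and {Cleo,Sam} as another (2 orders).
That leaves 7 units to arrange: 2 × 2 × 7! = 4 × 5040 = 20160.

20160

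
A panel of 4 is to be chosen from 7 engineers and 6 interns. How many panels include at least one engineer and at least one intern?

Unrestricted: C(13,4) = 715 ways to pick any 4 of the 13.
Subtract selections that omit an entire group: no engineers → C(6,4) = 15; no interns → C(7,4) = 35.
Both groups omitted at once is impossible, so 715 − 50 = 665.

665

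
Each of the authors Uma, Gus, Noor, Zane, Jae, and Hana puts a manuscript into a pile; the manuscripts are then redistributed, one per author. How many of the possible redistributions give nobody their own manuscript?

265

Let Aᵢ be the assignments in which author i gets their own manuscript. We want the size of the complement of A₁∪…∪A_6.
By inclusion–exclusion this is Σ_{j=0}^{6} (−1)^j C(6,j)·(6−j)!.
Computing: 720 − 720 + 360 − 120 + 30 − 6 + 1 = 265.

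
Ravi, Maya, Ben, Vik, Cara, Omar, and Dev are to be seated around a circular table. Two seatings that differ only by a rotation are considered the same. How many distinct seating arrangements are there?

720

Seat Ravi anywhere (absorbing the rotational symmetry), then permute the other 6: (6)! = 720.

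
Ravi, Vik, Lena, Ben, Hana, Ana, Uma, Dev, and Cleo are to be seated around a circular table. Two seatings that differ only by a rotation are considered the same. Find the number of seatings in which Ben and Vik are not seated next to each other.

30240

All circular seatings of 9 people number (8)! = 40320.
Seatings with Ben beside Vik: treat them as a block with 2 internal orders, giving 2 × (7)! = 10080.
Subtracting, 40320 − 10080 = 30240.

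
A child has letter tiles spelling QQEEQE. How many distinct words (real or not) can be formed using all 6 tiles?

20

The 6 letters of QQEEQE have repeats: E appearing 3 times and Q appearing 3 times.
The number of distinct arrangements is 6!/(3!·3!) = 720/36 = 20.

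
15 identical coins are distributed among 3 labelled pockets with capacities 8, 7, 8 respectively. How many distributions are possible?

44

By stars and bars, unrestricted non-negative solutions to x_1+…+x_3 = 15 number C(15+2,2) = 136.
Subtract solutions that violate a single cap (substitute x_i' = x_i − (cap_i+1)): x_1 ≥ 9 gives C(8,2) = 28; x_2 ≥ 8 gives C(9,2) = 36; x_3 ≥ 9 gives C(8,2) = 28. Together 92.
No two caps can be exceeded simultaneously, so the pair terms are all 0.
By inclusion–exclusion the count is 136 − 92 + 0 = 44.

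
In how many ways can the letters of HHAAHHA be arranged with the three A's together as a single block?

5

Treat the 3 copies of A as a single block. The multiset to arrange is then {AAA, H, H, H, H}, 5 items in all.
That gives (5)!/(4!) = 5 arrangements.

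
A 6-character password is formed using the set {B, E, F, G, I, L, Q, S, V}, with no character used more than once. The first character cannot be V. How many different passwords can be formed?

53760

The first character has 9−1 = 8 choices (anything except V).
The remaining 5 characters are filled from the other 8 symbols without repetition: 8 × 7 × 6 × 5 × 4 = 6720.
Total: 8 × 6720 = 53760.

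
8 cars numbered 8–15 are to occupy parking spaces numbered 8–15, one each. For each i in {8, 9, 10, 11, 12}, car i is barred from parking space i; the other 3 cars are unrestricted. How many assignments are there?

21234

Let Aᵢ (for 8 ≤ i ≤ 12) be the placements that put car i in its forbidden parking space. Any j of these fix j positions, leaving (8−j)! ways to fill the rest, and there are C(5,j) ways to pick which j.
By inclusion–exclusion, the number of valid placements is Σ_{j=0}^{5} (−1)^j C(5,j)·(8−j)!.
Computing: 40320 − 25200 + 7200 − 1200 + 120 − 6 = 21234.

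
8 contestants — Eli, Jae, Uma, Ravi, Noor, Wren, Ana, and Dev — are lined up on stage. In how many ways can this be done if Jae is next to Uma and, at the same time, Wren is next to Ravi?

Treat {Jae,Uma} as one block (2 orders) and {Wren,Ravi} as another (2 orders).
That leaves 6 units to arrange: 2 × 2 × 6! = 4 × 720 = 2880.

2880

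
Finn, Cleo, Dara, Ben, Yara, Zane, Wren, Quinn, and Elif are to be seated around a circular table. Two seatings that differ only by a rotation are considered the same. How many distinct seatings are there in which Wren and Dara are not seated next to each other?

All circular seatings of 9 people number (8)! = 40320.
Seatings with Wren beside Dara: treat them as a block with 2 internal orders, giving 2 × (7)! = 10080.
Subtracting, 40320 − 10080 = 30240.

30240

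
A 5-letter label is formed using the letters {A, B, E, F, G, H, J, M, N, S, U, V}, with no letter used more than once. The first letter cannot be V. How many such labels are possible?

87120

The first letter has 12−1 = 11 choices (anything except V).
The remaining 4 letters are filled from the other 11 symbols without repetition: 11 × 10 × 9 × 8 = 7920.
Total: 11 × 7920 = 87120.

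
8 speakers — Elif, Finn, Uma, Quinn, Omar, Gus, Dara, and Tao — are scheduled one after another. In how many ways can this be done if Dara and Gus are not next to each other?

Of the 8! = 40320 arrangements, those with Dara and Gus adjacent number 2 × 7! = 10080 (treat the pair as a block with 2 internal orders).
So 40320 − 10080 = 30240 arrangements keep them apart.

30240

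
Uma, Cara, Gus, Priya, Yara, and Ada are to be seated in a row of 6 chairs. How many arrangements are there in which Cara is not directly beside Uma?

480

There are 6! = 720 arrangements in all. If Cara and Uma are adjacent, merging them into one block gives 2·(5)! = 240 arrangements.
Complementary counting: 720 − 240 = 480.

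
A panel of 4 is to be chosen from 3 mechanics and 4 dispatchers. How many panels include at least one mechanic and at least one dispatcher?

Unrestricted: C(7,4) = 35 ways to pick any 4 of the 7.
Selections missing a whole group: no mechanics → C(4,4) = 1; no dispatchers → C(3,4) = 0.
Both groups omitted at once is impossible, so 35 − 1 = 34.

34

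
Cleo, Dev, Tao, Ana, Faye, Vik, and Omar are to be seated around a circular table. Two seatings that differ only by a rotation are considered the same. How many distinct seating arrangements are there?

720

Seat Cleo anywhere (absorbing the rotational symmetry), then permute the other 6: (6)! = 720.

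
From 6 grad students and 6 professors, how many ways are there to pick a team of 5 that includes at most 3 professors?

696

Split by how many professors are chosen (0 through 3).
Sum: C(6,0)·C(6,5) + C(6,1)·C(6,4) + C(6,2)·C(6,3) + C(6,3)·C(6,2) = 6 + 90 + 300 + 300 = 696.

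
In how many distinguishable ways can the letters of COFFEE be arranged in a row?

Letter multiplicities in COFFEE: C×1, E×2, F×2, O×1.
So there are 6! / (2!·2!) = 180 distinguishable arrangements.

180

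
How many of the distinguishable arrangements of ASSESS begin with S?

20

With the first slot taken by S, it remains to arrange the other 5 letters (ASESS).
Those 5 letters have S appearing 3 times, giving (5)!/(3!) = 20.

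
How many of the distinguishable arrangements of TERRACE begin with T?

With the first slot taken by T, it remains to arrange the other 6 letters (ERRACE).
Those 6 letters have E appearing twice and R appearing twice, giving (6)!/(2!·2!) = 180.

180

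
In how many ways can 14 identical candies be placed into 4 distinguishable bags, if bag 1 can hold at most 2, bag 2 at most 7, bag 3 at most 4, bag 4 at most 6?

Without the upper bounds there are C(17,3) = 680 ways to split 14 among 4 bags.
Subtract solutions that violate a single cap (substitute x_i' = x_i − (cap_i+1)): x_1 ≥ 3 gives C(14,3) = 364; x_2 ≥ 8 gives C(9,3) = 84; x_3 ≥ 5 gives C(12,3) = 220; x_4 ≥ 7 gives C(10,3) = 120. Together 788.
Add back pairs where two caps are both exceeded: 20 + 84 + 35 + 4 + 0 + 10 = 153.
By inclusion–exclusion the count is 680 − 788 + 153 = 45.

45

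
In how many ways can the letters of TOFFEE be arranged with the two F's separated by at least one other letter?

Total arrangements of TOFFEE: 6!/(2!·2!) = 180.
If the two F's are adjacent, glue them into one block, leaving 5 items to arrange: (5)!/(2!) = 60 ways.
Subtracting, 180 − 60 = 120 arrangements keep the F's apart.

120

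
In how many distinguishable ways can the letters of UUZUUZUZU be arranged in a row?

The 9 letters of UUZUUZUZU have repeats: U appearing 6 times and Z appearing 3 times.
Dividing 9! = 362880 by 6!·3! = 4320 for the repeated letters gives 84.

84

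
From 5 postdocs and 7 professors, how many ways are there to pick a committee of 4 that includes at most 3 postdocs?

Split by how many postdocs are chosen (0 through 3).
Sum: C(5,0)·C(7,4) + C(5,1)·C(7,3) + C(5,2)·C(7,2) + C(5,3)·C(7,1) = 35 + 175 + 210 + 70 = 490.

490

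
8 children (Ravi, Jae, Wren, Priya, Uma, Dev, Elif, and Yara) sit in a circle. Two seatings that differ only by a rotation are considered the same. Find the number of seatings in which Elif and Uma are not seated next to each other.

3600

Without the restriction there are (7)! = 5040 seatings.
Seatings with Elif beside Uma: treat them as a block with 2 internal orders, giving 2 × (6)! = 1440.
Subtracting, 5040 − 1440 = 3600.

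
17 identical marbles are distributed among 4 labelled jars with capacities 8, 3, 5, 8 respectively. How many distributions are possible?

Ignoring the caps, the number of non-negative solutions to x_1+…+x_4 = 17 is C(20,3) = 1140.
Subtract solutions that violate a single cap (substitute x_i' = x_i − (cap_i+1)): x_1 ≥ 9 gives C(11,3) = 165; x_2 ≥ 4 gives C(16,3) = 560; x_3 ≥ 6 gives C(14,3) = 364; x_4 ≥ 9 gives C(11,3) = 165. Together 1254.
Add back pairs where two caps are both exceeded: 35 + 10 + 0 + 120 + 35 + 10 = 210.
By inclusion–exclusion the count is 1140 − 1254 + 210 = 96.

96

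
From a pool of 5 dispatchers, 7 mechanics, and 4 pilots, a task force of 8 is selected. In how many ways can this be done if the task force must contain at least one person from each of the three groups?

12201

Total 8-person selections from all 16: C(16,8) = 12870.
Selections missing a whole group: no dispatchers → C(11,8) = 165; no mechanics → C(9,8) = 9; no pilots → C(12,8) = 495.
Add back selections omitting two groups (i.e. drawn from a single group): C(5,8) + C(7,8) + C(4,8) = 0.
By inclusion–exclusion: 12870 − 669 + 0 = 12201.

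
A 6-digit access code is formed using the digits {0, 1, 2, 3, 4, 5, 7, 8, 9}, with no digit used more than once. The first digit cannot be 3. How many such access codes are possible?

The first digit has 9−1 = 8 choices (anything except 3).
The remaining 5 digits are filled from the other 8 symbols without repetition: 8 × 7 × 6 × 5 × 4 = 6720.
Total: 8 × 6720 = 53760.

53760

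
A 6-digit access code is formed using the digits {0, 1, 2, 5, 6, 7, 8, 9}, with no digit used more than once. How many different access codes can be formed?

Choose and order 6 of the 8 symbols: the first digit has 8 options, the next 7, and so on down to 3.
That product is 8 × 7 × 6 × 5 × 4 × 3 = 20160.

20160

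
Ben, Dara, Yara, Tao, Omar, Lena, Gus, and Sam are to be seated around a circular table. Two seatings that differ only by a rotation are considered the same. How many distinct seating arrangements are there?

Fix one person's seat to break rotational symmetry; the remaining 7 people can be arranged in (7)! = 5040 ways.

5040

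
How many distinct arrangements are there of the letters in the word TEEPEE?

The 6 letters of TEEPEE have repeats: E appearing 4 times.
The number of distinct arrangements is 6!/(4!) = 720/24 = 30.

30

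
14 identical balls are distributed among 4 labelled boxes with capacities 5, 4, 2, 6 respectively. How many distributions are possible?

19

Without the upper bounds there are C(17,3) = 680 ways to split 14 among 4 boxes.
Subtract solutions that violate a single cap (substitute x_i' = x_i − (cap_i+1)): x_1 ≥ 6 gives C(11,3) = 165; x_2 ≥ 5 gives C(12,3) = 220; x_3 ≥ 3 gives C(14,3) = 364; x_4 ≥ 7 gives C(10,3) = 120. Together 869.
Add back pairs where two caps are both exceeded: 20 + 56 + 4 + 84 + 10 + 35 = 209.
Subtract triples: 1 + 0 + 0 + 0 = 1.
By inclusion–exclusion the count is 680 − 869 + 209 − 1 = 19.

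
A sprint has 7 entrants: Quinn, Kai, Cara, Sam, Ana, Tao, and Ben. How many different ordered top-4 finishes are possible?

840

This is an ordered selection of 4 from 7: P(7,4).
That gives 7 × 6 × 5 × 4 = 840.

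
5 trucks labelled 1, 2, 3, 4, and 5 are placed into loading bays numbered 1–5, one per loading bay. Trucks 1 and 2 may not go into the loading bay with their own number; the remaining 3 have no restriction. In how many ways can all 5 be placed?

78

Let Aᵢ (for i ∈ {1, 2}) be the placements that put truck i in its forbidden loading bay. Any j of these fix j positions, leaving (5−j)! ways to fill the rest, and there are C(2,j) ways to pick which j.
By inclusion–exclusion, the number of valid placements is Σ_{j=0}^{2} (−1)^j C(2,j)·(5−j)!.
Computing: 120 − 48 + 6 = 78.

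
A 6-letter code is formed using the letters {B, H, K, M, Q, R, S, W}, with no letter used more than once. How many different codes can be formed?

20160

This is a permutation of 6 out of 8: P(8,6) = 8!/2!.
8 × 7 × 6 × 5 × 4 × 3 = 20160.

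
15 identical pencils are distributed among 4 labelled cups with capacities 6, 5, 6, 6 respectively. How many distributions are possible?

143

Ignoring the caps, the number of non-negative solutions to x_1+…+x_4 = 15 is C(18,3) = 816.
Subtract solutions that violate a single cap (substitute x_i' = x_i − (cap_i+1)): x_1 ≥ 7 gives C(11,3) = 165; x_2 ≥ 6 gives C(12,3) = 220; x_3 ≥ 7 gives C(11,3) = 165; x_4 ≥ 7 gives C(11,3) = 165. Together 715.
Add back pairs where two caps are both exceeded: 10 + 4 + 4 + 10 + 10 + 4 = 42.
By inclusion–exclusion the count is 816 − 715 + 42 = 143.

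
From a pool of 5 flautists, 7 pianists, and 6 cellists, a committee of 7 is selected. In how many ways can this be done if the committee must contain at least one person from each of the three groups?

28987

With no constraint there are C(18,7) = 31824 possible selections.
Subtract selections that omit an entire group: no flautists → C(13,7) = 1716; no pianists → C(11,7) = 330; no cellists → C(12,7) = 792.
Add back selections omitting two groups (i.e. drawn from a single group): C(5,7) + C(7,7) + C(6,7) = 1.
By inclusion–exclusion: 31824 − 2838 + 1 = 28987.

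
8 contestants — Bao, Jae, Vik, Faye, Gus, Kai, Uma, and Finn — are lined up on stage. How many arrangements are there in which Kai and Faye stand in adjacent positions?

10080

Treat {Kai, Faye} as a single unit. There are 7 units to order, and the pair itself can be ordered 2 ways.
So the count is 2·(7)! = 10080.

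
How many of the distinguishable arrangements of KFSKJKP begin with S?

Fix S in the first position and arrange the remaining 6 letters.
Those 6 letters have K appearing 3 times, giving (6)!/(3!) = 120.

120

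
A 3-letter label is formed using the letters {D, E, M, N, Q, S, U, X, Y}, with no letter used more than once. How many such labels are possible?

504

With no repetition, fill the 3 letters in order: 9 choices, then 8, down to 7.
That product is 9 × 8 × 7 = 504.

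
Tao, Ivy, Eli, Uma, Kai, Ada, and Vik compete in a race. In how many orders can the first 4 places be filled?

This is an ordered selection of 4 from 7: P(7,4).
That gives 7 × 6 × 5 × 4 = 840.

840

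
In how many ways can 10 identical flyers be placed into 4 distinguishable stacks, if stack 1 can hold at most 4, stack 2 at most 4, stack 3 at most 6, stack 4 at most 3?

Without the upper bounds there are C(13,3) = 286 ways to split 10 among 4 stacks.
Subtract solutions that violate a single cap (substitute x_i' = x_i − (cap_i+1)): x_1 ≥ 5 gives C(8,3) = 56; x_2 ≥ 5 gives C(8,3) = 56; x_3 ≥ 7 gives C(6,3) = 20; x_4 ≥ 4 gives C(9,3) = 84. Together 216.
Add back pairs where two caps are both exceeded: 1 + 0 + 4 + 0 + 4 + 0 = 9.
By inclusion–exclusion the count is 286 − 216 + 9 = 79.

79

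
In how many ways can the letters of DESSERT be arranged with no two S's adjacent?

There are 7!/(2!·2!) = 1260 arrangements of DESSERT in total.
If the two S's are adjacent, glue them into one block, leaving 6 items to arrange: (6)!/(2!) = 360 ways.
Hence 1260 − 360 = 900.

900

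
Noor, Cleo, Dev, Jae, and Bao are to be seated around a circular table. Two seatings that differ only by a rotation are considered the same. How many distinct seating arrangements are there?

24

Fix one person's seat to break rotational symmetry; the remaining 4 people can be arranged in (4)! = 24 ways.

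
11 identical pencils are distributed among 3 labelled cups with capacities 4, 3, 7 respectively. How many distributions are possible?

10

Ignoring the caps, the number of non-negative solutions to x_1+…+x_3 = 11 is C(13,2) = 78.
Subtract solutions that violate a single cap (substitute x_i' = x_i − (cap_i+1)): x_1 ≥ 5 gives C(8,2) = 28; x_2 ≥ 4 gives C(9,2) = 36; x_3 ≥ 8 gives C(5,2) = 10. Together 74.
Add back pairs where two caps are both exceeded: 6 + 0 + 0 = 6.
By inclusion–exclusion the count is 78 − 74 + 6 = 10.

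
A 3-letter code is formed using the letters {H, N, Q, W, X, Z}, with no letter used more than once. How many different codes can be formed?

This is a permutation of 3 out of 6: P(6,3) = 6!/3!.
That product is 6 × 5 × 4 = 120.

120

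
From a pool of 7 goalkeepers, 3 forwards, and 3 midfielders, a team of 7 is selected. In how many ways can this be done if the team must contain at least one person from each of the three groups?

Total 7-person selections from all 13: C(13,7) = 1716.
Selections missing a whole group: no goalkeepers → C(6,7) = 0; no forwards → C(10,7) = 120; no midfielders → C(10,7) = 120.
Add back selections omitting two groups (i.e. drawn from a single group): C(7,7) + C(3,7) + C(3,7) = 1.
By inclusion–exclusion: 1716 − 240 + 1 = 1477.

1477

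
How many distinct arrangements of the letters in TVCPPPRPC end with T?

840

Fix T in the last position and arrange the remaining 8 letters.
Those 8 letters have C appearing twice and P appearing 4 times, giving (8)!/(4!·2!) = 840.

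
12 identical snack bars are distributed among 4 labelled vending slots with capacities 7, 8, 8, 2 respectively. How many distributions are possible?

166

Ignoring the caps, the number of non-negative solutions to x_1+…+x_4 = 12 is C(15,3) = 455.
Subtract solutions that violate a single cap (substitute x_i' = x_i − (cap_i+1)): x_1 ≥ 8 gives C(7,3) = 35; x_2 ≥ 9 gives C(6,3) = 20; x_3 ≥ 9 gives C(6,3) = 20; x_4 ≥ 3 gives C(12,3) = 220. Together 295.
Add back pairs where two caps are both exceeded: 0 + 0 + 4 + 0 + 1 + 1 = 6.
By inclusion–exclusion the count is 455 − 295 + 6 = 166.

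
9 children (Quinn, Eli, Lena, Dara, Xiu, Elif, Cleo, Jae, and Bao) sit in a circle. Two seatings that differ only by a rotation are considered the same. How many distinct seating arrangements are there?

Around a circle, 9 distinct people have 9!/9 = (8)! = 40320 rotationally distinct seatings.

40320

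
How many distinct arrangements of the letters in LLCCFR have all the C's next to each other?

60

Treat the 2 copies of C as a single block. The multiset to arrange is then {CC, F, L, L, R}, 5 items in all.
That gives (5)!/(2!) = 60 arrangements.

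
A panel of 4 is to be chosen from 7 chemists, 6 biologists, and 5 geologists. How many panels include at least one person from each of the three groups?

1575

Total 4-person selections from all 18: C(18,4) = 3060.
Selections missing a whole group: no chemists → C(11,4) = 330; no biologists → C(12,4) = 495; no geologists → C(13,4) = 715.
Add back selections omitting two groups (i.e. drawn from a single group): C(7,4) + C(6,4) + C(5,4) = 55.
By inclusion–exclusion: 3060 − 1540 + 55 = 1575.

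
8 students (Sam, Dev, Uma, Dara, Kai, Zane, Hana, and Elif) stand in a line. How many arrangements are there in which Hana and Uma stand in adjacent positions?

Treat {Hana, Uma} as a single unit. There are 7 units to order, and the pair itself can be ordered 2 ways.
So the count is 2·(7)! = 10080.

10080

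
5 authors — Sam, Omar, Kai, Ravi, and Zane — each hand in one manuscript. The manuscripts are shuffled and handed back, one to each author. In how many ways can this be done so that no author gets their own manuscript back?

Count assignments avoiding every fixed point. For any j of the 5 authors fixed to their own manuscript, the other 5−j can be arranged in (5−j)! ways.
By inclusion–exclusion this is Σ_{j=0}^{5} (−1)^j C(5,j)·(5−j)!.
Computing: 120 − 120 + 60 − 20 + 5 − 1 = 44.

44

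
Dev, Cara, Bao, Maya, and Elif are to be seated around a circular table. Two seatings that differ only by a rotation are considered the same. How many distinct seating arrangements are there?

24

Around a circle, 5 distinct people have 5!/5 = (4)! = 24 rotationally distinct seatings.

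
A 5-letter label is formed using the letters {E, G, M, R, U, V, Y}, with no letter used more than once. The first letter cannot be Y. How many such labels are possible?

The first letter has 7−1 = 6 choices (anything except Y).
The remaining 4 letters are filled from the other 6 symbols without repetition: 6 × 5 × 4 × 3 = 360.
Total: 6 × 360 = 2160.

2160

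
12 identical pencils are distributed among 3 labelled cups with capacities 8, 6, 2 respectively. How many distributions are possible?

12

Without the upper bounds there are C(14,2) = 91 ways to split 12 among 3 cups.
Subtract solutions that violate a single cap (substitute x_i' = x_i − (cap_i+1)): x_1 ≥ 9 gives C(5,2) = 10; x_2 ≥ 7 gives C(7,2) = 21; x_3 ≥ 3 gives C(11,2) = 55. Together 86.
Add back pairs where two caps are both exceeded: 0 + 1 + 6 = 7.
By inclusion–exclusion the count is 91 − 86 + 7 = 12.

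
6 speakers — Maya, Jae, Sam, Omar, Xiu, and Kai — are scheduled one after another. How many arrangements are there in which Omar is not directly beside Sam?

Of the 6! = 720 arrangements, those with Omar and Sam adjacent number 2 × 5! = 240 (treat the pair as a block with 2 internal orders).
Complementary counting: 720 − 240 = 480.

480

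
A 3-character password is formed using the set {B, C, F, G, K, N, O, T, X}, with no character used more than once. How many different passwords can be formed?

This is a permutation of 3 out of 9: P(9,3) = 9!/6!.
9 × 8 × 7 = 504.

504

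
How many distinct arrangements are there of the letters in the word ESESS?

Letter multiplicities in ESESS: E×2, S×3.
Dividing 5! = 120 by 3!·2! = 12 for the repeated letters gives 10.

10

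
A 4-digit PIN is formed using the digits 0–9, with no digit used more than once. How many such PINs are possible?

5040

Choose and order 4 of the 10 symbols: the first digit has 10 options, the next 9, then 8, 7.
That product is 10 × 9 × 8 × 7 = 5040.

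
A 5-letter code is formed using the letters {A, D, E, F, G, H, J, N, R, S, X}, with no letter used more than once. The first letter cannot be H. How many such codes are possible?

The first letter has 11−1 = 10 choices (anything except H).
The remaining 4 letters are filled from the other 10 symbols without repetition: 10 × 9 × 8 × 7 = 5040.
Total: 10 × 5040 = 50400.

50400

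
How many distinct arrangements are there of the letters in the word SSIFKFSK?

1680

SSIFKFSK has 8 letters with F appearing twice, K appearing twice, and S appearing 3 times.
So there are 8! / (3!·2!·2!) = 1680 distinguishable arrangements.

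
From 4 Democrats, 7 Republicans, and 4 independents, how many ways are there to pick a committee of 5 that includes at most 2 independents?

2772

Split by how many independents are chosen (0 through 2).
Sum: C(4,0)·C(11,5) + C(4,1)·C(11,4) + C(4,2)·C(11,3) = 462 + 1320 + 990 = 2772.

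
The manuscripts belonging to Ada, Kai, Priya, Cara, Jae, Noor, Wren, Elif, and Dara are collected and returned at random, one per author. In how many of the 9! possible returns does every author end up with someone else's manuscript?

133496

Count assignments avoiding every fixed point. For any j of the 9 authors fixed to their own manuscript, the other 9−j can be arranged in (9−j)! ways.
By inclusion–exclusion this is Σ_{j=0}^{9} (−1)^j C(9,j)·(9−j)!.
Computing: 362880 − 362880 + 181440 − 60480 + 15120 − 3024 + 504 − 72 + 9 − 1 = 133496.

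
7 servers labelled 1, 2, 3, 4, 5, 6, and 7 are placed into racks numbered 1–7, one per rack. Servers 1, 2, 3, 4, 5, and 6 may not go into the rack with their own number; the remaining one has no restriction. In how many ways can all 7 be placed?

2119

Let Aᵢ (for 1 ≤ i ≤ 6) be the placements that put server i in its forbidden rack. Any j of these fix j positions, leaving (7−j)! ways to fill the rest, and there are C(6,j) ways to pick which j.
By inclusion–exclusion, the number of valid placements is Σ_{j=0}^{6} (−1)^j C(6,j)·(7−j)!.
Computing: 5040 − 4320 + 1800 − 480 + 90 − 12 + 1 = 2119.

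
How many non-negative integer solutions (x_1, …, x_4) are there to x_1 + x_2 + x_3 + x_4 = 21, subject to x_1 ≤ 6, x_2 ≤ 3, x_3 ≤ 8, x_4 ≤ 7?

By stars and bars, unrestricted non-negative solutions to x_1+…+x_4 = 21 number C(21+3,3) = 2024.
Subtract solutions that violate a single cap (substitute x_i' = x_i − (cap_i+1)): x_1 ≥ 7 gives C(17,3) = 680; x_2 ≥ 4 gives C(20,3) = 1140; x_3 ≥ 9 gives C(15,3) = 455; x_4 ≥ 8 gives C(16,3) = 560. Together 2835.
Add back pairs where two caps are both exceeded: 286 + 56 + 84 + 165 + 220 + 35 = 846.
Subtract triples: 4 + 10 + 0 + 1 = 15.
By inclusion–exclusion the count is 2024 − 2835 + 846 − 15 = 20.

20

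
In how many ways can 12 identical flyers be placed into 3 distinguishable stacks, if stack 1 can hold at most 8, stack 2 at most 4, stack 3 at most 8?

Without the upper bounds there are C(14,2) = 91 ways to split 12 among 3 stacks.
Subtract solutions that violate a single cap (substitute x_i' = x_i − (cap_i+1)): x_1 ≥ 9 gives C(5,2) = 10; x_2 ≥ 5 gives C(9,2) = 36; x_3 ≥ 9 gives C(5,2) = 10. Together 56.
No two caps can be exceeded simultaneously, so the pair terms are all 0.
By inclusion–exclusion the count is 91 − 56 + 0 = 35.

35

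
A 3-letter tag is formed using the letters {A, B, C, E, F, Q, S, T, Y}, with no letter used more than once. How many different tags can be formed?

504

This is a permutation of 3 out of 9: P(9,3) = 9!/6!.
That product is 9 × 8 × 7 = 504.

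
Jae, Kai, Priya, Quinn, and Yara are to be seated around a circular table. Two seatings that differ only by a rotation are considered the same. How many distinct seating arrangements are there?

24

Around a circle, 5 distinct people have 5!/5 = (4)! = 24 rotationally distinct seatings.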